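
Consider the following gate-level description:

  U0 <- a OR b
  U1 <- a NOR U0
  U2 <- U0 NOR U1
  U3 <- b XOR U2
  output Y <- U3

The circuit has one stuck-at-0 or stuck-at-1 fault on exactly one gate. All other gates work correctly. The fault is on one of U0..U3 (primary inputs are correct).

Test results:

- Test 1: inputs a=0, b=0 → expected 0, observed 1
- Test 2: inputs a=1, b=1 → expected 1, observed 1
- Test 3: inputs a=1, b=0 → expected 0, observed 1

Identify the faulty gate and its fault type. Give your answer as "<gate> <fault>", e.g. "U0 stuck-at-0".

Fault-free values for test 1 (a=0, b=0): U0=0, U1=1, U2=0, U3=0, giving Y=0. Observed 1.
Test 1: faults giving observed 1 are {U1 stuck-at-0, U2 stuck-at-1, U3 stuck-at-1}.
Test 2 (a=1, b=1): fault-free U0=1, U1=0, U2=0, U3=1 → 1; observed 1. Eliminates U2 stuck-at-1.
Test 3 (a=1, b=0): fault-free U0=1, U1=0, U2=0, U3=0 → 0; observed 1. Eliminates U1 stuck-at-0.
Only U3 stuck-at-1 is consistent with every test.

U3 stuck-at-1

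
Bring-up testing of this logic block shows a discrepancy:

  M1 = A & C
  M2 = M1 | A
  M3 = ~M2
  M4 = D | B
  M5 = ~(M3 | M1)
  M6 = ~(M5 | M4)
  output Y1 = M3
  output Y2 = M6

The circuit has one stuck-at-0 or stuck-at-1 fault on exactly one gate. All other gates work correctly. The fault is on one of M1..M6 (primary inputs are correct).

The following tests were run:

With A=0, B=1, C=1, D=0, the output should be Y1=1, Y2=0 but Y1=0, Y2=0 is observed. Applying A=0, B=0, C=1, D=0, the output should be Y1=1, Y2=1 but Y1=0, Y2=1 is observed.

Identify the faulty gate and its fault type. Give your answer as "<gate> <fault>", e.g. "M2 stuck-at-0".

M1 stuck-at-1

Fault-free values for test 1 (A=0, B=1, C=1, D=0): M1=0, M2=0, M3=1, M4=1, M5=0, M6=0, giving Y1=1, Y2=0. Observed Y1=0, Y2=0.
Test 1: faults giving observed Y1=0, Y2=0 are {M1 stuck-at-1, M2 stuck-at-1, M3 stuck-at-0}.
Test 2 (A=0, B=0, C=1, D=0): fault-free M1=0, M2=0, M3=1, M4=0, M5=0, M6=1 → Y1=1, Y2=1; observed Y1=0, Y2=1. Eliminates M2 stuck-at-1, M3 stuck-at-0.
Only M1 stuck-at-1 is consistent with every test.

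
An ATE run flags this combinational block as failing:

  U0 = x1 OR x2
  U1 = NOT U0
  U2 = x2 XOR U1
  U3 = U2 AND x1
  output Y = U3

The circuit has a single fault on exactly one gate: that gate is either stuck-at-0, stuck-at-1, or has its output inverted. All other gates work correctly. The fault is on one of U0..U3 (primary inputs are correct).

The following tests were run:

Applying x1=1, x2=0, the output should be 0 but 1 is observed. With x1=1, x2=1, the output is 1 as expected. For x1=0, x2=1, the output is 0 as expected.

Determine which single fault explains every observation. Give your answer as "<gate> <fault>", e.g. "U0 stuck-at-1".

Fault-free values for test 1 (x1=1, x2=0): U0=1, U1=0, U2=0, U3=0, giving Y=0. Observed 1.
Test 1: faults giving observed 1 are {U0 stuck-at-0, U0 inverted output, U1 stuck-at-1, U1 inverted output, U2 stuck-at-1, U2 inverted output, U3 stuck-at-1, U3 inverted output}.
Test 2 (x1=1, x2=1): fault-free U0=1, U1=0, U2=1, U3=1 → 1; observed 1. Eliminates U0 stuck-at-0, U0 inverted output, U1 stuck-at-1, U1 inverted output, U2 inverted output, U3 inverted output.
Test 3 (x1=0, x2=1): fault-free U0=1, U1=0, U2=1, U3=0 → 0; observed 0. Eliminates U3 stuck-at-1.
Only U2 stuck-at-1 is consistent with every test.

U2 stuck-at-1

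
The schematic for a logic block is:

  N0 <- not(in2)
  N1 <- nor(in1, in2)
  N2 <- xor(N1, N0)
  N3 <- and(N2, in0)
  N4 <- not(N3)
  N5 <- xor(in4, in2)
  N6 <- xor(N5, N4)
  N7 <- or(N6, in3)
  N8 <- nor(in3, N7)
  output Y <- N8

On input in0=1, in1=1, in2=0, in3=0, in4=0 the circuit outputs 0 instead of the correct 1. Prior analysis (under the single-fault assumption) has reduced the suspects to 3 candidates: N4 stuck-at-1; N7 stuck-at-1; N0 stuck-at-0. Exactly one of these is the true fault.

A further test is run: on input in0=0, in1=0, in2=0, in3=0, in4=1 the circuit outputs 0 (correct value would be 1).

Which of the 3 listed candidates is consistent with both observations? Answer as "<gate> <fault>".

N7 stuck-at-1

Evaluate each candidate on input in0=0, in1=0, in2=0, in3=0, in4=1:
  N4 stuck-at-1: N0=1, N1=1, N2=0, N3=0, N4=1 [stuck-at-1], N5=1, N6=0, N7=0, N8=1 → 1 — eliminated
  N7 stuck-at-1: N0=1, N1=1, N2=0, N3=0, N4=1, N5=1, N6=0, N7=1 [stuck-at-1], N8=0 → 0 — matches
  N0 stuck-at-0: N0=0 [stuck-at-0], N1=1, N2=1, N3=0, N4=1, N5=1, N6=0, N7=0, N8=1 → 1 — eliminated
Only N7 stuck-at-1 reproduces the observed 0.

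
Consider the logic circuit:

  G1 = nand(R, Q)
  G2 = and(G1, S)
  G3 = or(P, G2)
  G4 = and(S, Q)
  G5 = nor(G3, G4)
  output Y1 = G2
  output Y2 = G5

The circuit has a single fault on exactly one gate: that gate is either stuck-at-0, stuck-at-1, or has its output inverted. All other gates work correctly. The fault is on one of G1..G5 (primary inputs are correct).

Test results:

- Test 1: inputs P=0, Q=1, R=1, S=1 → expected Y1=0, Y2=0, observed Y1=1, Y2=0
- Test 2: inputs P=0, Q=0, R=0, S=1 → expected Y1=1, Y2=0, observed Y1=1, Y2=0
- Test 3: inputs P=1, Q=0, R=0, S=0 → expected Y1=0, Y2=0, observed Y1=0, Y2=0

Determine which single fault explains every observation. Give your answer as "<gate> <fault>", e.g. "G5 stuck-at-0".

G1 stuck-at-1

Fault-free values for test 1 (P=0, Q=1, R=1, S=1): G1=0, G2=0, G3=0, G4=1, G5=0, giving Y1=0, Y2=0. Observed Y1=1, Y2=0.
Test 1: faults giving observed Y1=1, Y2=0 are {G1 stuck-at-1, G1 inverted output, G2 stuck-at-1, G2 inverted output}.
Test 2 (P=0, Q=0, R=0, S=1): fault-free G1=1, G2=1, G3=1, G4=0, G5=0 → Y1=1, Y2=0; observed Y1=1, Y2=0. Eliminates G1 inverted output, G2 inverted output.
Test 3 (P=1, Q=0, R=0, S=0): fault-free G1=1, G2=0, G3=1, G4=0, G5=0 → Y1=0, Y2=0; observed Y1=0, Y2=0. Eliminates G2 stuck-at-1.
Only G1 stuck-at-1 is consistent with every test.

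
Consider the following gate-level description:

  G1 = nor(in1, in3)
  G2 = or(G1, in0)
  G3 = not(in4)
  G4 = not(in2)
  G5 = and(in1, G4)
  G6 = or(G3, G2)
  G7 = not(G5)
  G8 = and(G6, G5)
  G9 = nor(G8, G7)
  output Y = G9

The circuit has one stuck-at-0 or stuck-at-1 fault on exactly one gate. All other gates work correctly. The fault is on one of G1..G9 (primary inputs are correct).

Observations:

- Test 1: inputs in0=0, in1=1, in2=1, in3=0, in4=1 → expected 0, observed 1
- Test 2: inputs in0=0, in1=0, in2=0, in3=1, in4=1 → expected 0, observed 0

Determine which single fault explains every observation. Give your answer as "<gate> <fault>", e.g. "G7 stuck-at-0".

Fault-free values for test 1 (in0=0, in1=1, in2=1, in3=0, in4=1): G1=0, G2=0, G3=0, G4=0, G5=0, G6=0, G7=1, G8=0, G9=0, giving Y=0. Observed 1.
Test 1: faults giving observed 1 are {G4 stuck-at-1, G5 stuck-at-1, G7 stuck-at-0, G9 stuck-at-1}.
Test 2 (in0=0, in1=0, in2=0, in3=1, in4=1): fault-free G1=0, G2=0, G3=0, G4=1, G5=0, G6=0, G7=1, G8=0, G9=0 → 0; observed 0. Eliminates G5 stuck-at-1, G7 stuck-at-0, G9 stuck-at-1.
Only G4 stuck-at-1 is consistent with every test.

G4 stuck-at-1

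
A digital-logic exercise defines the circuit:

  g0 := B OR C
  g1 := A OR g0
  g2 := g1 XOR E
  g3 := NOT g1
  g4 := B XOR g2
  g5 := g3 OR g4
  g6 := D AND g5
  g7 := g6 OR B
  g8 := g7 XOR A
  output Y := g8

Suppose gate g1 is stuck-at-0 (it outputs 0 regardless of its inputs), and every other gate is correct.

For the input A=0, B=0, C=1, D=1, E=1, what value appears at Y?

Propagate with g1 forced: g0=1, g1=0 [stuck-at-0], g2=1, g3=1, g4=1, g5=1, g6=1, g7=1, g8=1.
So Y = 1. (Without the fault it would be 0.)

1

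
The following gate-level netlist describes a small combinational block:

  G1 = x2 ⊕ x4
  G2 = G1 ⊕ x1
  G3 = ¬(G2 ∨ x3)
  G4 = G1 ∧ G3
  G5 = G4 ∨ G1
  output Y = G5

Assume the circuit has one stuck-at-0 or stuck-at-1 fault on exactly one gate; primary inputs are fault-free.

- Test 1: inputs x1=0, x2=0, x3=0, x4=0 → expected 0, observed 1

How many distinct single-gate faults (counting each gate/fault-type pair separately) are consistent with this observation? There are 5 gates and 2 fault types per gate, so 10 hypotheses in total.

3

Fault-free: G1=0, G2=0, G3=1, G4=0, G5=0 → 0. Observed 1.
  G1 stuck-at-0: output 0 ✗
  G1 stuck-at-1: output 1 ✓
  G2 stuck-at-0: output 0 ✗
  G2 stuck-at-1: output 0 ✗
  G3 stuck-at-0: output 0 ✗
  G3 stuck-at-1: output 0 ✗
  G4 stuck-at-0: output 0 ✗
  G4 stuck-at-1: output 1 ✓
  G5 stuck-at-0: output 0 ✗
  G5 stuck-at-1: output 1 ✓
Consistent faults: {G1 stuck-at-1, G4 stuck-at-1, G5 stuck-at-1} — 3 in all.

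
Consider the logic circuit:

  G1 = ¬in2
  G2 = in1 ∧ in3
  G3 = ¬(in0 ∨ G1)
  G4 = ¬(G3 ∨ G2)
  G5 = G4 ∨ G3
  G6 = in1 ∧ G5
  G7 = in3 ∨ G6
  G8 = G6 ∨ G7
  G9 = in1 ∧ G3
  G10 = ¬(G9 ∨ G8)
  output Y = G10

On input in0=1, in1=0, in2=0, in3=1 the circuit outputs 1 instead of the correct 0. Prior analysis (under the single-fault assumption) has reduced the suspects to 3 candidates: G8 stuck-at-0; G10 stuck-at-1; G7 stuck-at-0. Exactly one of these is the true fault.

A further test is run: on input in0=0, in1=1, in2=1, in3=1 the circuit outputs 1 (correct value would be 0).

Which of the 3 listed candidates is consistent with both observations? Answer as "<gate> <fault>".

Evaluate each candidate on input in0=0, in1=1, in2=1, in3=1:
  G8 stuck-at-0: G1=0, G2=1, G3=1, G4=0, G5=1, G6=1, G7=1, G8=0 [stuck-at-0], G9=1, G10=0 → 0 — eliminated
  G10 stuck-at-1: G1=0, G2=1, G3=1, G4=0, G5=1, G6=1, G7=1, G8=1, G9=1, G10=1 [stuck-at-1] → 1 — matches
  G7 stuck-at-0: G1=0, G2=1, G3=1, G4=0, G5=1, G6=1, G7=0 [stuck-at-0], G8=1, G9=1, G10=0 → 0 — eliminated
Only G10 stuck-at-1 reproduces the observed 1.

G10 stuck-at-1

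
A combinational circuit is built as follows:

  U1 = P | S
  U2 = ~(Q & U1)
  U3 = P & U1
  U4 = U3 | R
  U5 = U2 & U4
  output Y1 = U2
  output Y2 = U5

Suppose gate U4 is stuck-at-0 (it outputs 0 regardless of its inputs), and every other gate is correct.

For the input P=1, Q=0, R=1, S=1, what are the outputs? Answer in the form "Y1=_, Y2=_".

Propagate with U4 forced: U1=1, U2=1, U3=1, U4=0 [stuck-at-0], U5=0.
So the outputs are Y1=1, Y2=0. (Without the fault they would be Y1=1, Y2=1.)

Y1=1, Y2=0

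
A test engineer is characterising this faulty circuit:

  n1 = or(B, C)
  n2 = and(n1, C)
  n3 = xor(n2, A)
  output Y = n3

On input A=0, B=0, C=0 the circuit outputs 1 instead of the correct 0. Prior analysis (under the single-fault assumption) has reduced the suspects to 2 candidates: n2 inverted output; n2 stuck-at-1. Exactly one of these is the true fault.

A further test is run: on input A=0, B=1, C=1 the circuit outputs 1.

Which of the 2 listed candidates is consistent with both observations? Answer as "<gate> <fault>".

n2 stuck-at-1

Evaluate each candidate on input A=0, B=1, C=1:
  n2 inverted output: n1=1, n2=0 [inverted output], n3=0 → 0 — eliminated
  n2 stuck-at-1: n1=1, n2=1 [stuck-at-1], n3=1 → 1 — matches
Only n2 stuck-at-1 reproduces the observed 1.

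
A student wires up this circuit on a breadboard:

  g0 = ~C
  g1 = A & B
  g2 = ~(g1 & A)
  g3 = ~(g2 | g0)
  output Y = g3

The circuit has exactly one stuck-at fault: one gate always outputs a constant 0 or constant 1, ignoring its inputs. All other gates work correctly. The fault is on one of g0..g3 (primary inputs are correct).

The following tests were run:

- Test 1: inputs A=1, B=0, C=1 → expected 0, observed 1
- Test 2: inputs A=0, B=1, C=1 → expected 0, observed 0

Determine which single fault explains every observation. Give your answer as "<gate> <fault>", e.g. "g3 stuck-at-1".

g1 stuck-at-1

Fault-free values for test 1 (A=1, B=0, C=1): g0=0, g1=0, g2=1, g3=0, giving Y=0. Observed 1.
Test 1: faults giving observed 1 are {g1 stuck-at-1, g2 stuck-at-0, g3 stuck-at-1}.
Test 2 (A=0, B=1, C=1): fault-free g0=0, g1=0, g2=1, g3=0 → 0; observed 0. Eliminates g2 stuck-at-0, g3 stuck-at-1.
Only g1 stuck-at-1 is consistent with every test.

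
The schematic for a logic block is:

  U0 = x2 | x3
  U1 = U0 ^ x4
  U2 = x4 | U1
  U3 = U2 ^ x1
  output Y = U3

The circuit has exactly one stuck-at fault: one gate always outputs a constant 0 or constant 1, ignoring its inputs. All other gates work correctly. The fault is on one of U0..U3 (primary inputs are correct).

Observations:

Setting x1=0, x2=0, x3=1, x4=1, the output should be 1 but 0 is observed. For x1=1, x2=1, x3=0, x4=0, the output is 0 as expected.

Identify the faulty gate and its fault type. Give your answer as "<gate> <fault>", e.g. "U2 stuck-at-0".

U3 stuck-at-0

Fault-free values for test 1 (x1=0, x2=0, x3=1, x4=1): U0=1, U1=0, U2=1, U3=1, giving Y=1. Observed 0.
Test 1: faults giving observed 0 are {U2 stuck-at-0, U3 stuck-at-0}.
Test 2 (x1=1, x2=1, x3=0, x4=0): fault-free U0=1, U1=1, U2=1, U3=0 → 0; observed 0. Eliminates U2 stuck-at-0.
Only U3 stuck-at-0 is consistent with every test.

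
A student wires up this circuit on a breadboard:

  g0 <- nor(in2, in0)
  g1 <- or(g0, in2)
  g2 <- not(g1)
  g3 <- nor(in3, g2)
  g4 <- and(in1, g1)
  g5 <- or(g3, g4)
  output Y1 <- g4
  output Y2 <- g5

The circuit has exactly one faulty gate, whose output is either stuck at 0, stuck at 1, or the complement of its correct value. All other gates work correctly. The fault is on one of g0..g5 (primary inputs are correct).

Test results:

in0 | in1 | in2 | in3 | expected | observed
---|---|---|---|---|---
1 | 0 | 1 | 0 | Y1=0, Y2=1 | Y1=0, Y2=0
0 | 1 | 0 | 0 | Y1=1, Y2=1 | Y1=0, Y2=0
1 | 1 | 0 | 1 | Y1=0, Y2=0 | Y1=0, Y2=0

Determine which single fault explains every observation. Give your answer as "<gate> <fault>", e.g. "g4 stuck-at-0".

g1 stuck-at-0

Fault-free values for test 1 (in0=1, in1=0, in2=1, in3=0): g0=0, g1=1, g2=0, g3=1, g4=0, g5=1, giving Y1=0, Y2=1. Observed Y1=0, Y2=0.
Test 1: faults giving observed Y1=0, Y2=0 are {g1 stuck-at-0, g1 inverted output, g2 stuck-at-1, g2 inverted output, g3 stuck-at-0, g3 inverted output, g5 stuck-at-0, g5 inverted output}.
Test 2 (in0=0, in1=1, in2=0, in3=0): fault-free g0=1, g1=1, g2=0, g3=1, g4=1, g5=1 → Y1=1, Y2=1; observed Y1=0, Y2=0. Eliminates g2 stuck-at-1, g2 inverted output, g3 stuck-at-0, g3 inverted output, g5 stuck-at-0, g5 inverted output.
Test 3 (in0=1, in1=1, in2=0, in3=1): fault-free g0=0, g1=0, g2=1, g3=0, g4=0, g5=0 → Y1=0, Y2=0; observed Y1=0, Y2=0. Eliminates g1 inverted output.
Only g1 stuck-at-0 is consistent with every test.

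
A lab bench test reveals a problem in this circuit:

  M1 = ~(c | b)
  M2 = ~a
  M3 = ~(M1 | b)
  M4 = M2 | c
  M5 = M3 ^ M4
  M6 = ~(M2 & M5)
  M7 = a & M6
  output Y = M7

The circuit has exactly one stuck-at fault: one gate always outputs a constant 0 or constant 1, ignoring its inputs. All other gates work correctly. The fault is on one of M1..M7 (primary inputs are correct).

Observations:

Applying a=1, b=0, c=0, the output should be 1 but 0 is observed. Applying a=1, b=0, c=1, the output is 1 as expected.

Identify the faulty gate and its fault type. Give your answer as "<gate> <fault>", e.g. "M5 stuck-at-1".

M2 stuck-at-1

Fault-free values for test 1 (a=1, b=0, c=0): M1=1, M2=0, M3=0, M4=0, M5=0, M6=1, M7=1, giving Y=1. Observed 0.
Test 1: faults giving observed 0 are {M2 stuck-at-1, M6 stuck-at-0, M7 stuck-at-0}.
Test 2 (a=1, b=0, c=1): fault-free M1=0, M2=0, M3=1, M4=1, M5=0, M6=1, M7=1 → 1; observed 1. Eliminates M6 stuck-at-0, M7 stuck-at-0.
Only M2 stuck-at-1 is consistent with every test.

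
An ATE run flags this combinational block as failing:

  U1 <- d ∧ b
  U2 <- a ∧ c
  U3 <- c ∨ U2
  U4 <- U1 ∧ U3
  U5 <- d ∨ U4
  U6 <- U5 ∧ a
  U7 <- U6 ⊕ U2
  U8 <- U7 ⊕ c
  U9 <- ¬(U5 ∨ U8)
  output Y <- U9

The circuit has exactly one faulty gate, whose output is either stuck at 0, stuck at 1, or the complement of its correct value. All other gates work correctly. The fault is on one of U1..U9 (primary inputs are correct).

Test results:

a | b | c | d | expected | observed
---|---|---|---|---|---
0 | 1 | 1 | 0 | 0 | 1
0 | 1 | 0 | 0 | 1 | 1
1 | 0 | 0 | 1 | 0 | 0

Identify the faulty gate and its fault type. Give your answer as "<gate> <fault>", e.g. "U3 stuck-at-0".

U8 stuck-at-0

Fault-free values for test 1 (a=0, b=1, c=1, d=0): U1=0, U2=0, U3=1, U4=0, U5=0, U6=0, U7=0, U8=1, U9=0, giving Y=0. Observed 1.
Test 1: faults giving observed 1 are {U2 stuck-at-1, U2 inverted output, U6 stuck-at-1, U6 inverted output, U7 stuck-at-1, U7 inverted output, U8 stuck-at-0, U8 inverted output, U9 stuck-at-1, U9 inverted output}.
Test 2 (a=0, b=1, c=0, d=0): fault-free U1=0, U2=0, U3=0, U4=0, U5=0, U6=0, U7=0, U8=0, U9=1 → 1; observed 1. Eliminates U2 stuck-at-1, U2 inverted output, U6 stuck-at-1, U6 inverted output, U7 stuck-at-1, U7 inverted output, U8 inverted output, U9 inverted output.
Test 3 (a=1, b=0, c=0, d=1): fault-free U1=0, U2=0, U3=0, U4=0, U5=1, U6=1, U7=1, U8=1, U9=0 → 0; observed 0. Eliminates U9 stuck-at-1.
Only U8 stuck-at-0 is consistent with every test.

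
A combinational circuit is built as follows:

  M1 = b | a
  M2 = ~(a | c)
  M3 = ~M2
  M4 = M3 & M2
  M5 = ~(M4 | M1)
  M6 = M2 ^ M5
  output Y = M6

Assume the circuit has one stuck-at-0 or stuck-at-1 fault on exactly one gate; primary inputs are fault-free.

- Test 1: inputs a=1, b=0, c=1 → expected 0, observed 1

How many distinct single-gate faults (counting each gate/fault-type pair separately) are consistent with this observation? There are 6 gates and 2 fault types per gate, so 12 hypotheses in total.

4

Fault-free: M1=1, M2=0, M3=1, M4=0, M5=0, M6=0 → 0. Observed 1.
  M1 stuck-at-0: output 1 ✓
  M1 stuck-at-1: output 0 ✗
  M2 stuck-at-0: output 0 ✗
  M2 stuck-at-1: output 1 ✓
  M3 stuck-at-0: output 0 ✗
  M3 stuck-at-1: output 0 ✗
  M4 stuck-at-0: output 0 ✗
  M4 stuck-at-1: output 0 ✗
  M5 stuck-at-0: output 0 ✗
  M5 stuck-at-1: output 1 ✓
  M6 stuck-at-0: output 0 ✗
  M6 stuck-at-1: output 1 ✓
Consistent faults: {M1 stuck-at-0, M2 stuck-at-1, M5 stuck-at-1, M6 stuck-at-1} — 4 in all.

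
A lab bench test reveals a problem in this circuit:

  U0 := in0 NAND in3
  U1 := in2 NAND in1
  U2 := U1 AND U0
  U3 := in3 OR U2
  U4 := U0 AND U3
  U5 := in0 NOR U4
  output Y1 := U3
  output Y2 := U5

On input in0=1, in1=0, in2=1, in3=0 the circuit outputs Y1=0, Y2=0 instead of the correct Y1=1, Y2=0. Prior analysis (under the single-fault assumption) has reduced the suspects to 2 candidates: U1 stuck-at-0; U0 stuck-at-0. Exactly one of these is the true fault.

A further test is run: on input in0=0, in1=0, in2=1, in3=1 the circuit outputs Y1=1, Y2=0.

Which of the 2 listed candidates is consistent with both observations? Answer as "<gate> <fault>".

Evaluate each candidate on input in0=0, in1=0, in2=1, in3=1:
  U1 stuck-at-0: U0=1, U1=0 [stuck-at-0], U2=0, U3=1, U4=1, U5=0 → Y1=1, Y2=0 — matches
  U0 stuck-at-0: U0=0 [stuck-at-0], U1=1, U2=0, U3=1, U4=0, U5=1 → Y1=1, Y2=1 — eliminated
Only U1 stuck-at-0 reproduces the observed Y1=1, Y2=0.

U1 stuck-at-0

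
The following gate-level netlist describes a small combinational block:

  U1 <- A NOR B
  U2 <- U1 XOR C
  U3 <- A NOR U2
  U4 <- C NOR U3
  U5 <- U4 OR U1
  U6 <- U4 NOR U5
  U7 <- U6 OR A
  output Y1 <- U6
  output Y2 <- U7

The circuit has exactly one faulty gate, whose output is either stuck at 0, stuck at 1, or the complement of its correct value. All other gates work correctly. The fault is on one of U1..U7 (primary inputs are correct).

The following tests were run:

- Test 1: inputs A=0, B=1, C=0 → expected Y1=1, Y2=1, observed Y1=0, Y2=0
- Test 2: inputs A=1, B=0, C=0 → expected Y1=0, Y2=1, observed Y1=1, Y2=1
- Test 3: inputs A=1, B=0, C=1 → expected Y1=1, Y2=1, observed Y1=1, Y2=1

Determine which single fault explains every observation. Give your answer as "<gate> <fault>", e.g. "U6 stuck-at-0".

U3 inverted output

Fault-free values for test 1 (A=0, B=1, C=0): U1=0, U2=0, U3=1, U4=0, U5=0, U6=1, U7=1, giving Y1=1, Y2=1. Observed Y1=0, Y2=0.
Test 1: faults giving observed Y1=0, Y2=0 are {U1 stuck-at-1, U1 inverted output, U2 stuck-at-1, U2 inverted output, U3 stuck-at-0, U3 inverted output, U4 stuck-at-1, U4 inverted output, U5 stuck-at-1, U5 inverted output, U6 stuck-at-0, U6 inverted output}.
Test 2 (A=1, B=0, C=0): fault-free U1=0, U2=0, U3=0, U4=1, U5=1, U6=0, U7=1 → Y1=0, Y2=1; observed Y1=1, Y2=1. Eliminates U1 stuck-at-1, U1 inverted output, U2 stuck-at-1, U2 inverted output, U3 stuck-at-0, U4 stuck-at-1, U5 stuck-at-1, U5 inverted output, U6 stuck-at-0.
Test 3 (A=1, B=0, C=1): fault-free U1=0, U2=1, U3=0, U4=0, U5=0, U6=1, U7=1 → Y1=1, Y2=1; observed Y1=1, Y2=1. Eliminates U4 inverted output, U6 inverted output.
Only U3 inverted output is consistent with every test.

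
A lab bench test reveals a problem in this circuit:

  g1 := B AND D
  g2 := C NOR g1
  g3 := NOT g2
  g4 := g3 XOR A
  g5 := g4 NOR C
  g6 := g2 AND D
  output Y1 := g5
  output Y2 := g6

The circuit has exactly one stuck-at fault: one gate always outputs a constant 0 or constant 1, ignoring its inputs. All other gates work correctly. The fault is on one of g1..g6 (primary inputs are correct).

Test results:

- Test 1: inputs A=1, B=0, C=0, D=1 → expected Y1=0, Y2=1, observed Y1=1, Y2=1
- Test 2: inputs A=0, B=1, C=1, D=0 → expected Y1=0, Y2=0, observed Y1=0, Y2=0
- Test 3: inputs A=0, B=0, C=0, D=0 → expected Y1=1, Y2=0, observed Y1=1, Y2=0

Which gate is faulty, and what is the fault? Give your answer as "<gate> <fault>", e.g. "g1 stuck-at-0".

Fault-free values for test 1 (A=1, B=0, C=0, D=1): g1=0, g2=1, g3=0, g4=1, g5=0, g6=1, giving Y1=0, Y2=1. Observed Y1=1, Y2=1.
Test 1: faults giving observed Y1=1, Y2=1 are {g3 stuck-at-1, g4 stuck-at-0, g5 stuck-at-1}.
Test 2 (A=0, B=1, C=1, D=0): fault-free g1=0, g2=0, g3=1, g4=1, g5=0, g6=0 → Y1=0, Y2=0; observed Y1=0, Y2=0. Eliminates g5 stuck-at-1.
Test 3 (A=0, B=0, C=0, D=0): fault-free g1=0, g2=1, g3=0, g4=0, g5=1, g6=0 → Y1=1, Y2=0; observed Y1=1, Y2=0. Eliminates g3 stuck-at-1.
Only g4 stuck-at-0 is consistent with every test.

g4 stuck-at-0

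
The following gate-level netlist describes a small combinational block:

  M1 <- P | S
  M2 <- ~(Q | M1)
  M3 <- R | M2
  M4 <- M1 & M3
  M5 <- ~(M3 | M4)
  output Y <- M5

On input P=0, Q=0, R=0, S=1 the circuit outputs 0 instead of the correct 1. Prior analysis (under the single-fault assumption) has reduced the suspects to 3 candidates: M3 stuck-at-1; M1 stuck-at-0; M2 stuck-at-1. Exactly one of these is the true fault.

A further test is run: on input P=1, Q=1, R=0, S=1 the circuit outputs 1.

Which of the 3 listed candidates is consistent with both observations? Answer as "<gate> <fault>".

Evaluate each candidate on input P=1, Q=1, R=0, S=1:
  M3 stuck-at-1: M1=1, M2=0, M3=1 [stuck-at-1], M4=1, M5=0 → 0 — eliminated
  M1 stuck-at-0: M1=0 [stuck-at-0], M2=0, M3=0, M4=0, M5=1 → 1 — matches
  M2 stuck-at-1: M1=1, M2=1 [stuck-at-1], M3=1, M4=1, M5=0 → 0 — eliminated
Only M1 stuck-at-0 reproduces the observed 1.

M1 stuck-at-0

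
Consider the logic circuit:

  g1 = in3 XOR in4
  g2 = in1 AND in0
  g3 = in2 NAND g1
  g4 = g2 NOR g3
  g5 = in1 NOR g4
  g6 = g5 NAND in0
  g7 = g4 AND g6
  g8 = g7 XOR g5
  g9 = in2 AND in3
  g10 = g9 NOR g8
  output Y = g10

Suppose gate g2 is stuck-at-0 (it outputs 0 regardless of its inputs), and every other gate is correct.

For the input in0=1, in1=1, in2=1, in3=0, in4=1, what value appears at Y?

Propagate with g2 forced: g1=1, g2=0 [stuck-at-0], g3=0, g4=1, g5=0, g6=1, g7=1, g8=1, g9=0, g10=0.
So Y = 0. (Without the fault it would be 1.)

0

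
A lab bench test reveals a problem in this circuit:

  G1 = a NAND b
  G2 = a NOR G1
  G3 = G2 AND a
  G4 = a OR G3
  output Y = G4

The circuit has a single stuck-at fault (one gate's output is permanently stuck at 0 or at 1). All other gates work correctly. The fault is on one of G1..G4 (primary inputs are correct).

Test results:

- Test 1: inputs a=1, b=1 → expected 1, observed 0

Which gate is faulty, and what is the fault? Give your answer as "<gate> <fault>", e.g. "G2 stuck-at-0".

G4 stuck-at-0

Fault-free values for test 1 (a=1, b=1): G1=0, G2=0, G3=0, G4=1, giving Y=1. Observed 0.
Test 1: faults giving observed 0 are {G4 stuck-at-0}.
Only G4 stuck-at-0 is consistent with every test.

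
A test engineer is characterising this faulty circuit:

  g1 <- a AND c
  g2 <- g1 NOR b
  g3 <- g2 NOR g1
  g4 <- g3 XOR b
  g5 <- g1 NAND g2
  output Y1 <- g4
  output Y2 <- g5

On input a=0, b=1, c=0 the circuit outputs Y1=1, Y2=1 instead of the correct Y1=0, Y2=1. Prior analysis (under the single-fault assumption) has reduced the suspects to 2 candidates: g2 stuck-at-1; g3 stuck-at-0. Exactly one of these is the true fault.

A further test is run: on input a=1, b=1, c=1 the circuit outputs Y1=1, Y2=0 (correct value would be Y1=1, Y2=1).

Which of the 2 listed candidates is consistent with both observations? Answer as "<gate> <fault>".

g2 stuck-at-1

Evaluate each candidate on input a=1, b=1, c=1:
  g2 stuck-at-1: g1=1, g2=1 [stuck-at-1], g3=0, g4=1, g5=0 → Y1=1, Y2=0 — matches
  g3 stuck-at-0: g1=1, g2=0, g3=0 [stuck-at-0], g4=1, g5=1 → Y1=1, Y2=1 — eliminated
Only g2 stuck-at-1 reproduces the observed Y1=1, Y2=0.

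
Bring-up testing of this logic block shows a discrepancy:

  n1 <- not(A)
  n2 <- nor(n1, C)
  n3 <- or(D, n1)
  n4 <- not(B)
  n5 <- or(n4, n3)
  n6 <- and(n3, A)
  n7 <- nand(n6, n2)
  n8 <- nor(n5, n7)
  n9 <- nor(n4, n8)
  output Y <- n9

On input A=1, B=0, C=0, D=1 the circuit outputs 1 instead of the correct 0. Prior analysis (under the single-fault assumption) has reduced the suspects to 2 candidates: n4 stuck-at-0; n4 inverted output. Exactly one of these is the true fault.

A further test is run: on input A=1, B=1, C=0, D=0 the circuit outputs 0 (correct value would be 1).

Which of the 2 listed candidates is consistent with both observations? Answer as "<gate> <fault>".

n4 inverted output

Evaluate each candidate on input A=1, B=1, C=0, D=0:
  n4 stuck-at-0: n1=0, n2=1, n3=0, n4=0 [stuck-at-0], n5=0, n6=0, n7=1, n8=0, n9=1 → 1 — eliminated
  n4 inverted output: n1=0, n2=1, n3=0, n4=1 [inverted output], n5=1, n6=0, n7=1, n8=0, n9=0 → 0 — matches
Only n4 inverted output reproduces the observed 0.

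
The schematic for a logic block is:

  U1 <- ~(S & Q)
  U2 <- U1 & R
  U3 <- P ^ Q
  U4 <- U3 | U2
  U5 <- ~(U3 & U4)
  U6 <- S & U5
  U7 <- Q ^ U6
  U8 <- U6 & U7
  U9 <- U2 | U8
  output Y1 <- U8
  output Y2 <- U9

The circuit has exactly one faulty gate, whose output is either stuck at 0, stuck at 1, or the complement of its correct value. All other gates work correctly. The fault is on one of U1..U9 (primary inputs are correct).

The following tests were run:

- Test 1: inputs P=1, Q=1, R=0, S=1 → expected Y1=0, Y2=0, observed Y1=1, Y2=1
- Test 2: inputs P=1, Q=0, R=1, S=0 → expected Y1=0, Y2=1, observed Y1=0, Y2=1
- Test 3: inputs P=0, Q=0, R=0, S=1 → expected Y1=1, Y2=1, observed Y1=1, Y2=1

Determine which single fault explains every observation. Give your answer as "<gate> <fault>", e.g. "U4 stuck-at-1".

Fault-free values for test 1 (P=1, Q=1, R=0, S=1): U1=0, U2=0, U3=0, U4=0, U5=1, U6=1, U7=0, U8=0, U9=0, giving Y1=0, Y2=0. Observed Y1=1, Y2=1.
Test 1: faults giving observed Y1=1, Y2=1 are {U7 stuck-at-1, U7 inverted output, U8 stuck-at-1, U8 inverted output}.
Test 2 (P=1, Q=0, R=1, S=0): fault-free U1=1, U2=1, U3=1, U4=1, U5=0, U6=0, U7=0, U8=0, U9=1 → Y1=0, Y2=1; observed Y1=0, Y2=1. Eliminates U8 stuck-at-1, U8 inverted output.
Test 3 (P=0, Q=0, R=0, S=1): fault-free U1=1, U2=0, U3=0, U4=0, U5=1, U6=1, U7=1, U8=1, U9=1 → Y1=1, Y2=1; observed Y1=1, Y2=1. Eliminates U7 inverted output.
Only U7 stuck-at-1 is consistent with every test.

U7 stuck-at-1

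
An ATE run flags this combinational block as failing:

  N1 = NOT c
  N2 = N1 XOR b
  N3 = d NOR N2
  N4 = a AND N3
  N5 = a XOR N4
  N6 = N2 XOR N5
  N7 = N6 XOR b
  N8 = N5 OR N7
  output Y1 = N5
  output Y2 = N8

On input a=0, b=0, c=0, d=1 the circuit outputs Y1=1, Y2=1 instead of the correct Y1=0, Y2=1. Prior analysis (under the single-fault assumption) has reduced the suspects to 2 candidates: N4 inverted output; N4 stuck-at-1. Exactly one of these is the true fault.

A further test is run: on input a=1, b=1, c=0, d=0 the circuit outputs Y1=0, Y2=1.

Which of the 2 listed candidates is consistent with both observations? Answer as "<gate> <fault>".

Evaluate each candidate on input a=1, b=1, c=0, d=0:
  N4 inverted output: N1=1, N2=0, N3=1, N4=0 [inverted output], N5=1, N6=1, N7=0, N8=1 → Y1=1, Y2=1 — eliminated
  N4 stuck-at-1: N1=1, N2=0, N3=1, N4=1 [stuck-at-1], N5=0, N6=0, N7=1, N8=1 → Y1=0, Y2=1 — matches
Only N4 stuck-at-1 reproduces the observed Y1=0, Y2=1.

N4 stuck-at-1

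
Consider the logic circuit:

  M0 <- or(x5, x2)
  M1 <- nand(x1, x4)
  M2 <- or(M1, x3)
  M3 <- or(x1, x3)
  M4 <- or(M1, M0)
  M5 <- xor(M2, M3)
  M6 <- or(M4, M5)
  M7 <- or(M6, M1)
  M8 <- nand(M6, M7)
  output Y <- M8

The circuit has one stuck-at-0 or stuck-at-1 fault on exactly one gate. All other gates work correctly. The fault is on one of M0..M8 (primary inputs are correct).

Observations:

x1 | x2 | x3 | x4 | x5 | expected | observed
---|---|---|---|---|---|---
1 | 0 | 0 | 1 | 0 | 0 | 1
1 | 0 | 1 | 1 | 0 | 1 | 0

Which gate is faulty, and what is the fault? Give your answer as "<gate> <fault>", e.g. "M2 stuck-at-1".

M3 stuck-at-0

Fault-free values for test 1 (x1=1, x2=0, x3=0, x4=1, x5=0): M0=0, M1=0, M2=0, M3=1, M4=0, M5=1, M6=1, M7=1, M8=0, giving Y=0. Observed 1.
Test 1: faults giving observed 1 are {M2 stuck-at-1, M3 stuck-at-0, M5 stuck-at-0, M6 stuck-at-0, M7 stuck-at-0, M8 stuck-at-1}.
Test 2 (x1=1, x2=0, x3=1, x4=1, x5=0): fault-free M0=0, M1=0, M2=1, M3=1, M4=0, M5=0, M6=0, M7=0, M8=1 → 1; observed 0. Eliminates M2 stuck-at-1, M5 stuck-at-0, M6 stuck-at-0, M7 stuck-at-0, M8 stuck-at-1.
Only M3 stuck-at-0 is consistent with every test.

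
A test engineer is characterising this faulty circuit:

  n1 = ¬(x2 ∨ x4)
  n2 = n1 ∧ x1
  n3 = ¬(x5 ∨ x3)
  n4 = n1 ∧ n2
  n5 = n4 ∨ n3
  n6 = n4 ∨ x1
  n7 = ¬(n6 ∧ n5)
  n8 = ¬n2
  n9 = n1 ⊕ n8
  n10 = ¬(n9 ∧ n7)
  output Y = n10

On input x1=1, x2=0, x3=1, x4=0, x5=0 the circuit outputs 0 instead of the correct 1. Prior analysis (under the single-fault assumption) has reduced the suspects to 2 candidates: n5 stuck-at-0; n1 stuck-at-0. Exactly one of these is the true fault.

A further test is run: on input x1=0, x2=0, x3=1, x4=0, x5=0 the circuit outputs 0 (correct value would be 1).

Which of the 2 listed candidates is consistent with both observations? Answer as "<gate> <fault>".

Evaluate each candidate on input x1=0, x2=0, x3=1, x4=0, x5=0:
  n5 stuck-at-0: n1=1, n2=0, n3=0, n4=0, n5=0 [stuck-at-0], n6=0, n7=1, n8=1, n9=0, n10=1 → 1 — eliminated
  n1 stuck-at-0: n1=0 [stuck-at-0], n2=0, n3=0, n4=0, n5=0, n6=0, n7=1, n8=1, n9=1, n10=0 → 0 — matches
Only n1 stuck-at-0 reproduces the observed 0.

n1 stuck-at-0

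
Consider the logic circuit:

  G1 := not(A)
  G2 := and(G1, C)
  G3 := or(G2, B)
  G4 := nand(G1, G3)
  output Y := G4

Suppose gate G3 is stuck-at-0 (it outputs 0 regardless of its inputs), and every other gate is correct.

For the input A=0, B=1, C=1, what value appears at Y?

1

Propagate with G3 forced: G1=1, G2=1, G3=0 [stuck-at-0], G4=1.
So Y = 1. (Without the fault it would be 0.)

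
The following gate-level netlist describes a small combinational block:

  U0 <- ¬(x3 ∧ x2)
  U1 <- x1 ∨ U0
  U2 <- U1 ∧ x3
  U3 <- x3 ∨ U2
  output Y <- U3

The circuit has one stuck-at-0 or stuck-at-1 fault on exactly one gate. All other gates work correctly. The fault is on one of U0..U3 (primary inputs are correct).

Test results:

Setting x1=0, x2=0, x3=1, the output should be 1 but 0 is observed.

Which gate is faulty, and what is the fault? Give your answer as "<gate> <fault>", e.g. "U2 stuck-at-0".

Fault-free values for test 1 (x1=0, x2=0, x3=1): U0=1, U1=1, U2=1, U3=1, giving Y=1. Observed 0.
Test 1: faults giving observed 0 are {U3 stuck-at-0}.
Only U3 stuck-at-0 is consistent with every test.

U3 stuck-at-0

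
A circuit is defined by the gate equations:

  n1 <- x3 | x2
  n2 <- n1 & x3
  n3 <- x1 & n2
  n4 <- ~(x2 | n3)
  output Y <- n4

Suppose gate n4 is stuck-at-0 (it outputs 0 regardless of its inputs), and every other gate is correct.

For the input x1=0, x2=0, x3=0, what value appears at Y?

0

Propagate with n4 forced: n1=0, n2=0, n3=0, n4=0 [stuck-at-0].
So Y = 0. (Without the fault it would be 1.)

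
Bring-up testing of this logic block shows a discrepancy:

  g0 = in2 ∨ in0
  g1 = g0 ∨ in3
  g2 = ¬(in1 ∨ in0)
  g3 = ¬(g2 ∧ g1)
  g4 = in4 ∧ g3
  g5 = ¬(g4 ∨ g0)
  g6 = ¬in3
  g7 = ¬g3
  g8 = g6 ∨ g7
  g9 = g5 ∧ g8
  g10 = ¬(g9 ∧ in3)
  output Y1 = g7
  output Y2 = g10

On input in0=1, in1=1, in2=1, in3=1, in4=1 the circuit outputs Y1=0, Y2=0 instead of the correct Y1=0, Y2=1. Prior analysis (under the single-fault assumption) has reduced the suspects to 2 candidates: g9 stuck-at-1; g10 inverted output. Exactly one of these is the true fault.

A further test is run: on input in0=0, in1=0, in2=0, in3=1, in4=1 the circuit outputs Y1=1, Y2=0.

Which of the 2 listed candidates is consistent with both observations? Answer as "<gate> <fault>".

g9 stuck-at-1

Evaluate each candidate on input in0=0, in1=0, in2=0, in3=1, in4=1:
  g9 stuck-at-1: g0=0, g1=1, g2=1, g3=0, g4=0, g5=1, g6=0, g7=1, g8=1, g9=1 [stuck-at-1], g10=0 → Y1=1, Y2=0 — matches
  g10 inverted output: g0=0, g1=1, g2=1, g3=0, g4=0, g5=1, g6=0, g7=1, g8=1, g9=1, g10=1 [inverted output] → Y1=1, Y2=1 — eliminated
Only g9 stuck-at-1 reproduces the observed Y1=1, Y2=0.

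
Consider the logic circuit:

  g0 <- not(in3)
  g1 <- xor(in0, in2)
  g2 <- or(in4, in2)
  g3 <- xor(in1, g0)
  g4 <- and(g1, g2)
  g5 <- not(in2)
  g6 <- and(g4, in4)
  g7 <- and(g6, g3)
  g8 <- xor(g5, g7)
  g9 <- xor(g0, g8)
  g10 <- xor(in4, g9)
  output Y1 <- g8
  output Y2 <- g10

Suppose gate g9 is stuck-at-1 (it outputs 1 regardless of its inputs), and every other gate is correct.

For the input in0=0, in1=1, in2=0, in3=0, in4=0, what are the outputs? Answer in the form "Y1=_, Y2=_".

Propagate with g9 forced: g0=1, g1=0, g2=0, g3=0, g4=0, g5=1, g6=0, g7=0, g8=1, g9=1 [stuck-at-1], g10=1.
So the outputs are Y1=1, Y2=1. (Without the fault they would be Y1=1, Y2=0.)

Y1=1, Y2=1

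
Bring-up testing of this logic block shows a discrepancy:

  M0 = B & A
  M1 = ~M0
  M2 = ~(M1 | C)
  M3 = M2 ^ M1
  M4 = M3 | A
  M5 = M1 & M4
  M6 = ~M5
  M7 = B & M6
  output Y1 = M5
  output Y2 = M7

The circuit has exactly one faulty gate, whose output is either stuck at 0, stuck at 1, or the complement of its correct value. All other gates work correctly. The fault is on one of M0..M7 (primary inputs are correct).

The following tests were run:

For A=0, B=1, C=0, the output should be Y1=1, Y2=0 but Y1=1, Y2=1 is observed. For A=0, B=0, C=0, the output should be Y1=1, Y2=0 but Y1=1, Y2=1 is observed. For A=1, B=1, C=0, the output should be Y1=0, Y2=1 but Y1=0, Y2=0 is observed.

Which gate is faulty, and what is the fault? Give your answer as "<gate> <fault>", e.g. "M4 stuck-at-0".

Fault-free values for test 1 (A=0, B=1, C=0): M0=0, M1=1, M2=0, M3=1, M4=1, M5=1, M6=0, M7=0, giving Y1=1, Y2=0. Observed Y1=1, Y2=1.
Test 1: faults giving observed Y1=1, Y2=1 are {M6 stuck-at-1, M6 inverted output, M7 stuck-at-1, M7 inverted output}.
Test 2 (A=0, B=0, C=0): fault-free M0=0, M1=1, M2=0, M3=1, M4=1, M5=1, M6=0, M7=0 → Y1=1, Y2=0; observed Y1=1, Y2=1. Eliminates M6 stuck-at-1, M6 inverted output.
Test 3 (A=1, B=1, C=0): fault-free M0=1, M1=0, M2=1, M3=1, M4=1, M5=0, M6=1, M7=1 → Y1=0, Y2=1; observed Y1=0, Y2=0. Eliminates M7 stuck-at-1.
Only M7 inverted output is consistent with every test.

M7 inverted output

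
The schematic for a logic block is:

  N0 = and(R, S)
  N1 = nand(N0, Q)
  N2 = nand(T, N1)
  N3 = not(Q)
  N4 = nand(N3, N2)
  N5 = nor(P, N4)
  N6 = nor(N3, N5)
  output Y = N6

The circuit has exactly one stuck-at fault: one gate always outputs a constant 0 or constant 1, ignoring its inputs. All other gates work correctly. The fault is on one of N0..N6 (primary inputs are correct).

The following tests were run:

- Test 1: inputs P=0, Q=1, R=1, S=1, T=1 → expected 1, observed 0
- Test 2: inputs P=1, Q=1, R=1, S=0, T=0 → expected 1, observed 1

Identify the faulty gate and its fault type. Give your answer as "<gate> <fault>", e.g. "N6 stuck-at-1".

N4 stuck-at-0

Fault-free values for test 1 (P=0, Q=1, R=1, S=1, T=1): N0=1, N1=0, N2=1, N3=0, N4=1, N5=0, N6=1, giving Y=1. Observed 0.
Test 1: faults giving observed 0 are {N3 stuck-at-1, N4 stuck-at-0, N5 stuck-at-1, N6 stuck-at-0}.
Test 2 (P=1, Q=1, R=1, S=0, T=0): fault-free N0=0, N1=1, N2=1, N3=0, N4=1, N5=0, N6=1 → 1; observed 1. Eliminates N3 stuck-at-1, N5 stuck-at-1, N6 stuck-at-0.
Only N4 stuck-at-0 is consistent with every test.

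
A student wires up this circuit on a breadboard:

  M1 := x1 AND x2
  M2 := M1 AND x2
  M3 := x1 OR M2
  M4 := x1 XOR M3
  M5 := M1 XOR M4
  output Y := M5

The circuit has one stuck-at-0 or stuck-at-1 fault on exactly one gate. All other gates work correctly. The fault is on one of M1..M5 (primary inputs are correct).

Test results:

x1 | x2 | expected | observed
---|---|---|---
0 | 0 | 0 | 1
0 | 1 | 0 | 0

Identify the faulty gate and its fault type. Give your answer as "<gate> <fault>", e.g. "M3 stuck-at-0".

M1 stuck-at-1

Fault-free values for test 1 (x1=0, x2=0): M1=0, M2=0, M3=0, M4=0, M5=0, giving Y=0. Observed 1.
Test 1: faults giving observed 1 are {M1 stuck-at-1, M2 stuck-at-1, M3 stuck-at-1, M4 stuck-at-1, M5 stuck-at-1}.
Test 2 (x1=0, x2=1): fault-free M1=0, M2=0, M3=0, M4=0, M5=0 → 0; observed 0. Eliminates M2 stuck-at-1, M3 stuck-at-1, M4 stuck-at-1, M5 stuck-at-1.
Only M1 stuck-at-1 is consistent with every test.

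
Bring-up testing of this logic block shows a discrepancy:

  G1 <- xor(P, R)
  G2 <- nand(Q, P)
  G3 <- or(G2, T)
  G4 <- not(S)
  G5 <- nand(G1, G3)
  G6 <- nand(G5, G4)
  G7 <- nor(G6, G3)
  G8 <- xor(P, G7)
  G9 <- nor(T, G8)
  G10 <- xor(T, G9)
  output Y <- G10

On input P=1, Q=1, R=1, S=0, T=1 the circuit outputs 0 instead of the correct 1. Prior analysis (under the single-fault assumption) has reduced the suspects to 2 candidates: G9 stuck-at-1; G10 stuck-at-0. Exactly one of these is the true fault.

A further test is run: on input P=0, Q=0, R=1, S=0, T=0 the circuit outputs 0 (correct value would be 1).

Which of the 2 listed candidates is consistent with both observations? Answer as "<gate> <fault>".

G10 stuck-at-0

Evaluate each candidate on input P=0, Q=0, R=1, S=0, T=0:
  G9 stuck-at-1: G1=1, G2=1, G3=1, G4=1, G5=0, G6=1, G7=0, G8=0, G9=1 [stuck-at-1], G10=1 → 1 — eliminated
  G10 stuck-at-0: G1=1, G2=1, G3=1, G4=1, G5=0, G6=1, G7=0, G8=0, G9=1, G10=0 [stuck-at-0] → 0 — matches
Only G10 stuck-at-0 reproduces the observed 0.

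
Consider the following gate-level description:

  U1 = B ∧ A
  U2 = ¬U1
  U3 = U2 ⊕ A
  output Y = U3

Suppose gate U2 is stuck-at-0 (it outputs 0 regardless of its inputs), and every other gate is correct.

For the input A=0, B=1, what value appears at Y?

0

Propagate with U2 forced: U1=0, U2=0 [stuck-at-0], U3=0.
So Y = 0. (Without the fault it would be 1.)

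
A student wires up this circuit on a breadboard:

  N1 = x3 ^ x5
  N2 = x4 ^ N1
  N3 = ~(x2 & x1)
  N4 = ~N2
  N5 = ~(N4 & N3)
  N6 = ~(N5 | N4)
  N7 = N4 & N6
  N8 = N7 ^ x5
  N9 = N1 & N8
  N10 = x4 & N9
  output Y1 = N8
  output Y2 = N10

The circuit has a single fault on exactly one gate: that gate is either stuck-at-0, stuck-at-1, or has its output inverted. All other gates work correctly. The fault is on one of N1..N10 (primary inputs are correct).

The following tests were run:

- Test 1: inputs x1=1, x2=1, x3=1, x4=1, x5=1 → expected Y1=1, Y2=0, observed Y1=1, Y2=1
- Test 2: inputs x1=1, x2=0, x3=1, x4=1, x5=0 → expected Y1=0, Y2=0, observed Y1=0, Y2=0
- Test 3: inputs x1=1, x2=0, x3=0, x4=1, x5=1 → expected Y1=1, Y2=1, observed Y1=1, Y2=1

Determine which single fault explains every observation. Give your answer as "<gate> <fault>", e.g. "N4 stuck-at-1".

N1 stuck-at-1

Fault-free values for test 1 (x1=1, x2=1, x3=1, x4=1, x5=1): N1=0, N2=1, N3=0, N4=0, N5=1, N6=0, N7=0, N8=1, N9=0, N10=0, giving Y1=1, Y2=0. Observed Y1=1, Y2=1.
Test 1: faults giving observed Y1=1, Y2=1 are {N1 stuck-at-1, N1 inverted output, N9 stuck-at-1, N9 inverted output, N10 stuck-at-1, N10 inverted output}.
Test 2 (x1=1, x2=0, x3=1, x4=1, x5=0): fault-free N1=1, N2=0, N3=1, N4=1, N5=0, N6=0, N7=0, N8=0, N9=0, N10=0 → Y1=0, Y2=0; observed Y1=0, Y2=0. Eliminates N9 stuck-at-1, N9 inverted output, N10 stuck-at-1, N10 inverted output.
Test 3 (x1=1, x2=0, x3=0, x4=1, x5=1): fault-free N1=1, N2=0, N3=1, N4=1, N5=0, N6=0, N7=0, N8=1, N9=1, N10=1 → Y1=1, Y2=1; observed Y1=1, Y2=1. Eliminates N1 inverted output.
Only N1 stuck-at-1 is consistent with every test.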